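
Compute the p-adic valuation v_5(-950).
v_5(-950) = 2

v_5(n) is the largest exponent k such that 5^k divides n. Factor out: -950 = -5^2 · 38. (Sign doesn't affect v_p.) So v_5(-950) = 2.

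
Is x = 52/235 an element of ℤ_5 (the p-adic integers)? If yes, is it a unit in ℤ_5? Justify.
x ∉ ℤ_5 (v_5(x) = -1 < 0)

ℤ_5 = {x ∈ ℚ_5 : v_5(x) ≥ 0} and ℤ_5^× = {x ∈ ℤ_5 : v_5(x) = 0}. Here v_5(52/235) = v_5(num) − v_5(den) = -1; compare against these criteria.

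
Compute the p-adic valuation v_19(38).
v_19(38) = 1

v_19(n) is the largest exponent k such that 19^k divides n. Factor out: 38 = 19^1 · 2. (Sign doesn't affect v_p.) So v_19(38) = 1.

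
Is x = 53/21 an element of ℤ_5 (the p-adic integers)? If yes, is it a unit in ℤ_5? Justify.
x ∈ ℤ_5^× (unit); v_5(x) = 0

ℤ_5 = {x ∈ ℚ_5 : v_5(x) ≥ 0} and ℤ_5^× = {x ∈ ℤ_5 : v_5(x) = 0}. Here v_5(53/21) = v_5(num) − v_5(den) = 0; compare against these criteria.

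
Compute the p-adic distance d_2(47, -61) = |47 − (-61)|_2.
d_2(47, -61) = 1/4

Step 1 — x − y = 47 − (-61) = 108. Step 2 — v_2(108) = 2 (factor: 108 = (2^2 · 27); the sign does not affect v_p). Step 3 — |x − y|_2 = 2^{-2} = 1/4.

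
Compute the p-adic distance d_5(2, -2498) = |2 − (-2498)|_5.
d_5(2, -2498) = 1/625

Step 1 — x − y = 2 − (-2498) = 2500. Step 2 — v_5(2500) = 4 (factor: 2500 = (5^4 · 4); the sign does not affect v_p). Step 3 — |x − y|_5 = 5^{-4} = 1/625.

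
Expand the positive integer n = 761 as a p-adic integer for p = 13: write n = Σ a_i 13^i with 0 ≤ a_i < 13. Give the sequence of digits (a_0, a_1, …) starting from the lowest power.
(a_0, a_1, …) = (7, 6, 4)

Repeated division by 13 gives the digits low-to-high: 761 = 7 + 6·13^1 + 4·13^2. Digit sequence: (7, 6, 4).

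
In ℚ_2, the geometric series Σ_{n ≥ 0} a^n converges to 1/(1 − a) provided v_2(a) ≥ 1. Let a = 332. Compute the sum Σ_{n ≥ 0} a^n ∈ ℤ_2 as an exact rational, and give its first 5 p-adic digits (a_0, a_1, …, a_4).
Σ a^n = 1/(1 − a) = -1/331;  first 5 digits = (1, 0, 1, 1, 1)

v_2(a) = 2 ≥ 1, so the series converges in ℤ_2 to 1/(1 − a) = 1/(1 − 332) = -1/331. Expand this rational in ℤ_2: compute digits iteratively via d_i = x_i mod 2, x_{i+1} = (x_i − d_i)/2. The first 5 digits are (1, 0, 1, 1, 1).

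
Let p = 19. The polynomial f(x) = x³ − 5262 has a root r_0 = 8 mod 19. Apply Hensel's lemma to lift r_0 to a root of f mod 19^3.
r_2 = 217 (mod 6859)

Hensel: r_{i+1} = r_i − f(r_i)/f′(r_i) mod 19^{i+2}, where f′(x) = 3x². Iterate:
  r_0 = 8 (mod 19)
  r_1 = 217 (mod 361)
  r_2 = 217 (mod 6859)
Final: r = 217 with f(r) ≡ 0 mod 19^3.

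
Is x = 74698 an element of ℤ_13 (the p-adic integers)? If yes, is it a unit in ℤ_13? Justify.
x ∈ ℤ_13 but not a unit; v_13(x) = 3 > 0

ℤ_13 = {x ∈ ℚ_13 : v_13(x) ≥ 0} and ℤ_13^× = {x ∈ ℤ_13 : v_13(x) = 0}. Here v_13(74698) = v_13(num) − v_13(den) = 3; compare against these criteria.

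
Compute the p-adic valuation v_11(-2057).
v_11(-2057) = 2

v_11(n) is the largest exponent k such that 11^k divides n. Factor out: -2057 = -11^2 · 17. (Sign doesn't affect v_p.) So v_11(-2057) = 2.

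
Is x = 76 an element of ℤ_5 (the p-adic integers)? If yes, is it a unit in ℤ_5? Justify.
x ∈ ℤ_5^× (unit); v_5(x) = 0

ℤ_5 = {x ∈ ℚ_5 : v_5(x) ≥ 0} and ℤ_5^× = {x ∈ ℤ_5 : v_5(x) = 0}. Here v_5(76) = v_5(num) − v_5(den) = 0; compare against these criteria.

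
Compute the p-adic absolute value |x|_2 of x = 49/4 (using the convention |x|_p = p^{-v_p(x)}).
|49/4|_2 = 4

Step 1 — compute v_2(x) by factoring powers of 2 out of the numerator and denominator: v_2(49/4) = -2. Step 2 — apply |x|_p = p^{-v_p(x)} = 2^{2} = 4.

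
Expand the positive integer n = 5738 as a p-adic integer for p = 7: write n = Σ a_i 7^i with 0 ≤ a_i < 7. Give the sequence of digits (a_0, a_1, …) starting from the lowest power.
(a_0, a_1, …) = (5, 0, 5, 2, 2)

Repeated division by 7 gives the digits low-to-high: 5738 = 5 + 5·7^2 + 2·7^3 + 2·7^4. Digit sequence: (5, 0, 5, 2, 2).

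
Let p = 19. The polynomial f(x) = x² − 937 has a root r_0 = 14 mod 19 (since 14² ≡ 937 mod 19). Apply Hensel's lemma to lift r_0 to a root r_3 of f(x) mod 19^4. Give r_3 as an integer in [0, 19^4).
r_3 = 67844 (mod 130321)

Hensel's recurrence: r_{i+1} = r_i − f(r_i)·(f′(r_i))^{-1} mod 19^{i+2}, with f′(x) = 2x. Iterate:
  r_0 = 14 (mod 19)
  r_1 = 337 (mod 361)
  r_2 = 6113 (mod 6859)
  r_3 = 67844 (mod 130321)
Final: r_3 = 67844, and one checks f(r_3) ≡ 0 mod 19^4.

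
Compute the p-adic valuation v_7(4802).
v_7(4802) = 4

v_7(n) is the largest exponent k such that 7^k divides n. Factor out: 4802 = 7^4 · 2. (Sign doesn't affect v_p.) So v_7(4802) = 4.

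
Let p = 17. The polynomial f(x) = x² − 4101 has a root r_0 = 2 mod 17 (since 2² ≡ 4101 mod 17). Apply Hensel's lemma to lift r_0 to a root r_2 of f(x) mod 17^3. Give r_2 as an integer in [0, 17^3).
r_2 = 4133 (mod 4913)

Hensel's recurrence: r_{i+1} = r_i − f(r_i)·(f′(r_i))^{-1} mod 17^{i+2}, with f′(x) = 2x. Iterate:
  r_0 = 2 (mod 17)
  r_1 = 87 (mod 289)
  r_2 = 4133 (mod 4913)
Final: r_2 = 4133, and one checks f(r_2) ≡ 0 mod 17^3.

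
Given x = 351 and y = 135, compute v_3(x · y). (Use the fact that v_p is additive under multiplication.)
v_3(47385) = 6

v_p(x) = 3 (factor: 351 = 3^3 · 13); v_p(y) = 3 (factor: 135 = 3^3 · 5). Additivity: v_p(xy) = v_p(x) + v_p(y) = 3 + 3 = 6. (Direct check: xy = 47385 = 3^6 · (65).)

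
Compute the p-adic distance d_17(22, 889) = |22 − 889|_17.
d_17(22, 889) = 1/289

Step 1 — x − y = 22 − 889 = -867. Step 2 — v_17(-867) = 2 (factor: -867 = −(17^2 · 3); the sign does not affect v_p). Step 3 — |x − y|_17 = 17^{-2} = 1/289.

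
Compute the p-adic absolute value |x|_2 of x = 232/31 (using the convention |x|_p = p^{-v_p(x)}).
|232/31|_2 = 1/8

Step 1 — compute v_2(x) by factoring powers of 2 out of the numerator and denominator: v_2(232/31) = 3. Step 2 — apply |x|_p = p^{-v_p(x)} = 2^{-3} = 1/8.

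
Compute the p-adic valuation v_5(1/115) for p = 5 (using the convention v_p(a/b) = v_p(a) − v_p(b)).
v_5(1/115) = -1

Factor powers of 5 from the numerator and denominator of the reduced fraction: 1 = 5^0 · 1 and 115 = 5^1 · 23. Apply v_p(a/b) = v_p(a) − v_p(b): v_5(1/115) = 0 − 1 = -1.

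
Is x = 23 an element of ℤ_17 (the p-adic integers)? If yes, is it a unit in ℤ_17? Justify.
x ∈ ℤ_17^× (unit); v_17(x) = 0

ℤ_17 = {x ∈ ℚ_17 : v_17(x) ≥ 0} and ℤ_17^× = {x ∈ ℤ_17 : v_17(x) = 0}. Here v_17(23) = v_17(num) − v_17(den) = 0; compare against these criteria.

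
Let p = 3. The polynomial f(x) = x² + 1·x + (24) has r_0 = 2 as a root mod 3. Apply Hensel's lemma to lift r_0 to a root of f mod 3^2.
r_1 = 5 (mod 9)

Hensel: r_{i+1} = r_i − f(r_i)·(f′(r_i))^{-1} mod 3^{i+2}, f′(x) = 2x + 1. Iterate:
  r_0 = 2 (mod 3)
  r_1 = 5 (mod 9)
Final: r = 5 satisfies f(r) ≡ 0 mod 3^2.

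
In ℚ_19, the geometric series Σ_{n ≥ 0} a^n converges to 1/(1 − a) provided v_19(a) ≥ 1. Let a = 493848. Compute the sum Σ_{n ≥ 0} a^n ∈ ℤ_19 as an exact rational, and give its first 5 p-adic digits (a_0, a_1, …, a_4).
Σ a^n = 1/(1 − a) = -1/493847;  first 5 digits = (1, 0, 0, 15, 3)

v_19(a) = 3 ≥ 1, so the series converges in ℤ_19 to 1/(1 − a) = 1/(1 − 493848) = -1/493847. Expand this rational in ℤ_19: compute digits iteratively via d_i = x_i mod 19, x_{i+1} = (x_i − d_i)/19. The first 5 digits are (1, 0, 0, 15, 3).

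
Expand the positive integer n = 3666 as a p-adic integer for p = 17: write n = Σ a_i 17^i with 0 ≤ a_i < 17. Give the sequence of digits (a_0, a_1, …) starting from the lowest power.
(a_0, a_1, …) = (11, 11, 12)

Repeated division by 17 gives the digits low-to-high: 3666 = 11 + 11·17^1 + 12·17^2. Digit sequence: (11, 11, 12).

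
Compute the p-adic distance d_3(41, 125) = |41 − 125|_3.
d_3(41, 125) = 1/3

Step 1 — x − y = 41 − 125 = -84. Step 2 — v_3(-84) = 1 (factor: -84 = −(3^1 · 28); the sign does not affect v_p). Step 3 — |x − y|_3 = 3^{-1} = 1/3.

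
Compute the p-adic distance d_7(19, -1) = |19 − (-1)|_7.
d_7(19, -1) = 1

Step 1 — x − y = 19 − (-1) = 20. Step 2 — v_7(20) = 0 (factor: 20 = (7^0 · 20); the sign does not affect v_p). Step 3 — |x − y|_7 = 7^{0} = 1.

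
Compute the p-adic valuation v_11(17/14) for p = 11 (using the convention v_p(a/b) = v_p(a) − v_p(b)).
v_11(17/14) = 0

Factor powers of 11 from the numerator and denominator of the reduced fraction: 17 = 11^0 · 17 and 14 = 11^0 · 14. Apply v_p(a/b) = v_p(a) − v_p(b): v_11(17/14) = 0 − 0 = 0.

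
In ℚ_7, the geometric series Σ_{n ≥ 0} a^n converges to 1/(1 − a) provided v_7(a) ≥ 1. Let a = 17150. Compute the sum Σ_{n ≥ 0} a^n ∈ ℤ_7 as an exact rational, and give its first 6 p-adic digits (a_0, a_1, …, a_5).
Σ a^n = 1/(1 − a) = -1/17149;  first 6 digits = (1, 0, 0, 1, 0, 1)

v_7(a) = 3 ≥ 1, so the series converges in ℤ_7 to 1/(1 − a) = 1/(1 − 17150) = -1/17149. Expand this rational in ℤ_7: compute digits iteratively via d_i = x_i mod 7, x_{i+1} = (x_i − d_i)/7. The first 6 digits are (1, 0, 0, 1, 0, 1).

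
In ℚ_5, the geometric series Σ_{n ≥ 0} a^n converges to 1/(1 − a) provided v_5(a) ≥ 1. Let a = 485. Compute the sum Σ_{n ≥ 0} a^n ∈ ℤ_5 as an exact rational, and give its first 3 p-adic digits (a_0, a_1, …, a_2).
Σ a^n = 1/(1 − a) = -1/484;  first 3 digits = (1, 2, 3)

v_5(a) = 1 ≥ 1, so the series converges in ℤ_5 to 1/(1 − a) = 1/(1 − 485) = -1/484. Expand this rational in ℤ_5: compute digits iteratively via d_i = x_i mod 5, x_{i+1} = (x_i − d_i)/5. The first 3 digits are (1, 2, 3).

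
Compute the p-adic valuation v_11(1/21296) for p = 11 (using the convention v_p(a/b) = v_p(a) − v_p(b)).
v_11(1/21296) = -3

Factor powers of 11 from the numerator and denominator of the reduced fraction: 1 = 11^0 · 1 and 21296 = 11^3 · 16. Apply v_p(a/b) = v_p(a) − v_p(b): v_11(1/21296) = 0 − 3 = -3.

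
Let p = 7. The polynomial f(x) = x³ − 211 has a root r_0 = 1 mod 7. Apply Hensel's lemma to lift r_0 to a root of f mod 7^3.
r_2 = 316 (mod 343)

Hensel: r_{i+1} = r_i − f(r_i)/f′(r_i) mod 7^{i+2}, where f′(x) = 3x². Iterate:
  r_0 = 1 (mod 7)
  r_1 = 22 (mod 49)
  r_2 = 316 (mod 343)
Final: r = 316 with f(r) ≡ 0 mod 7^3.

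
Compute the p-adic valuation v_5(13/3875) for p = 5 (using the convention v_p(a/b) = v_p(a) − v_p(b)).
v_5(13/3875) = -3

Factor powers of 5 from the numerator and denominator of the reduced fraction: 13 = 5^0 · 13 and 3875 = 5^3 · 31. Apply v_p(a/b) = v_p(a) − v_p(b): v_5(13/3875) = 0 − 3 = -3.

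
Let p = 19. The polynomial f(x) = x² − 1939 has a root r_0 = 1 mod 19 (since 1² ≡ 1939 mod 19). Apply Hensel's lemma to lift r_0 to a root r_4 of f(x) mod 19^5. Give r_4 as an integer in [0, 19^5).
r_4 = 2244224 (mod 2476099)

Hensel's recurrence: r_{i+1} = r_i − f(r_i)·(f′(r_i))^{-1} mod 19^{i+2}, with f′(x) = 2x. Iterate:
  r_0 = 1 (mod 19)
  r_1 = 248 (mod 361)
  r_2 = 1331 (mod 6859)
  r_3 = 28767 (mod 130321)
  r_4 = 2244224 (mod 2476099)
Final: r_4 = 2244224, and one checks f(r_4) ≡ 0 mod 19^5.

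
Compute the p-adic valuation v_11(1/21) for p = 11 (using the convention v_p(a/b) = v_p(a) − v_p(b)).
v_11(1/21) = 0

Factor powers of 11 from the numerator and denominator of the reduced fraction: 1 = 11^0 · 1 and 21 = 11^0 · 21. Apply v_p(a/b) = v_p(a) − v_p(b): v_11(1/21) = 0 − 0 = 0.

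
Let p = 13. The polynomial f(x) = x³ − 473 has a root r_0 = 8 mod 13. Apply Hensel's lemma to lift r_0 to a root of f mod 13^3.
r_2 = 21 (mod 2197)

Hensel: r_{i+1} = r_i − f(r_i)/f′(r_i) mod 13^{i+2}, where f′(x) = 3x². Iterate:
  r_0 = 8 (mod 13)
  r_1 = 21 (mod 169)
  r_2 = 21 (mod 2197)
Final: r = 21 with f(r) ≡ 0 mod 13^3.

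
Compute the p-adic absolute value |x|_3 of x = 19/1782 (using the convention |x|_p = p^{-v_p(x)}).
|19/1782|_3 = 81

Step 1 — compute v_3(x) by factoring powers of 3 out of the numerator and denominator: v_3(19/1782) = -4. Step 2 — apply |x|_p = p^{-v_p(x)} = 3^{4} = 81.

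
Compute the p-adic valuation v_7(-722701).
v_7(-722701) = 5

v_7(n) is the largest exponent k such that 7^k divides n. Factor out: -722701 = -7^5 · 43. (Sign doesn't affect v_p.) So v_7(-722701) = 5.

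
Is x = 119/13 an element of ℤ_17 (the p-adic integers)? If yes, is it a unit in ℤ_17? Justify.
x ∈ ℤ_17 but not a unit; v_17(x) = 1 > 0

ℤ_17 = {x ∈ ℚ_17 : v_17(x) ≥ 0} and ℤ_17^× = {x ∈ ℤ_17 : v_17(x) = 0}. Here v_17(119/13) = v_17(num) − v_17(den) = 1; compare against these criteria.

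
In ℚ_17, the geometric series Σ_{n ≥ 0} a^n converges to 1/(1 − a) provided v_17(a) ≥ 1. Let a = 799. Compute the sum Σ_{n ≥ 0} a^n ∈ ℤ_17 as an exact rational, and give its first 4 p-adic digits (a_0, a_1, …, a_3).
Σ a^n = 1/(1 − a) = -1/798;  first 4 digits = (1, 13, 1, 15)

v_17(a) = 1 ≥ 1, so the series converges in ℤ_17 to 1/(1 − a) = 1/(1 − 799) = -1/798. Expand this rational in ℤ_17: compute digits iteratively via d_i = x_i mod 17, x_{i+1} = (x_i − d_i)/17. The first 4 digits are (1, 13, 1, 15).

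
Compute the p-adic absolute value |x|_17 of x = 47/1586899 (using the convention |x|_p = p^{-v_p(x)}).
|47/1586899|_17 = 83521

Step 1 — compute v_17(x) by factoring powers of 17 out of the numerator and denominator: v_17(47/1586899) = -4. Step 2 — apply |x|_p = p^{-v_p(x)} = 17^{4} = 83521.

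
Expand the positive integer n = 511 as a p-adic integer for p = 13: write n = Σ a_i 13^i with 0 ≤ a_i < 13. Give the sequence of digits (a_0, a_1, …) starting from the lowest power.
(a_0, a_1, …) = (4, 0, 3)

Repeated division by 13 gives the digits low-to-high: 511 = 4 + 3·13^2. Digit sequence: (4, 0, 3).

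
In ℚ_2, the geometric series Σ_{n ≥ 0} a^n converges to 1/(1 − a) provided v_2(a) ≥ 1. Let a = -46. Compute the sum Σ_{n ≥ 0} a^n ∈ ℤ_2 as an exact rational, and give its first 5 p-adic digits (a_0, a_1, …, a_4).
Σ a^n = 1/(1 − a) = 1/47;  first 5 digits = (1, 1, 1, 1, 0)

v_2(a) = 1 ≥ 1, so the series converges in ℤ_2 to 1/(1 − a) = 1/(1 − (-46)) = 1/47. Expand this rational in ℤ_2: compute digits iteratively via d_i = x_i mod 2, x_{i+1} = (x_i − d_i)/2. The first 5 digits are (1, 1, 1, 1, 0).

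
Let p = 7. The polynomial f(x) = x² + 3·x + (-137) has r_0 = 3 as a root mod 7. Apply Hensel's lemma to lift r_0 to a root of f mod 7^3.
r_2 = 185 (mod 343)

Hensel: r_{i+1} = r_i − f(r_i)·(f′(r_i))^{-1} mod 7^{i+2}, f′(x) = 2x + 3. Iterate:
  r_0 = 3 (mod 7)
  r_1 = 38 (mod 49)
  r_2 = 185 (mod 343)
Final: r = 185 satisfies f(r) ≡ 0 mod 7^3.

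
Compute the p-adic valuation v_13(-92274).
v_13(-92274) = 3

v_13(n) is the largest exponent k such that 13^k divides n. Factor out: -92274 = -13^3 · 42. (Sign doesn't affect v_p.) So v_13(-92274) = 3.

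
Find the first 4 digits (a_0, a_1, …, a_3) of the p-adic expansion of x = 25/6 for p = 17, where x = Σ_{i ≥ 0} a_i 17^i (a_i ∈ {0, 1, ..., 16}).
(a_0, …, a_3) = (7, 14, 2, 14)

v_17(25/6) = 0 (numerator and denominator both coprime to 17), so x ∈ ℤ_17^×. Compute digits iteratively via a_i = x_i mod 17, x_{i+1} = (x_i − a_i)/17, with x_0 = x:
  x_0 = 25/6;  a_0 = 7;  x_1 = (x_0 − 7)/17 = -1/6
  x_1 = -1/6;  a_1 = 14;  x_2 = (x_1 − 14)/17 = -5/6
  x_2 = -5/6;  a_2 = 2;  x_3 = (x_2 − 2)/17 = -1/6
  x_3 = -1/6;  a_3 = 14;  x_4 = (x_3 − 14)/17 = -5/6
Digits: (7, 14, 2, 14).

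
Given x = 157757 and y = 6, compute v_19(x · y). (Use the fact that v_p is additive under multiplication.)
v_19(946542) = 3

v_p(x) = 3 (factor: 157757 = 19^3 · 23); v_p(y) = 0 (factor: 6 = 19^0 · 6). Additivity: v_p(xy) = v_p(x) + v_p(y) = 3 + 0 = 3. (Direct check: xy = 946542 = 19^3 · (138).)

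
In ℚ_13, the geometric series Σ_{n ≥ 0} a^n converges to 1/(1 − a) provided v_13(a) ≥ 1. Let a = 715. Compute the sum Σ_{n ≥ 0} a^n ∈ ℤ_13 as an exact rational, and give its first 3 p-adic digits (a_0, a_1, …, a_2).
Σ a^n = 1/(1 − a) = -1/714;  first 3 digits = (1, 3, 0)

v_13(a) = 1 ≥ 1, so the series converges in ℤ_13 to 1/(1 − a) = 1/(1 − 715) = -1/714. Expand this rational in ℤ_13: compute digits iteratively via d_i = x_i mod 13, x_{i+1} = (x_i − d_i)/13. The first 3 digits are (1, 3, 0).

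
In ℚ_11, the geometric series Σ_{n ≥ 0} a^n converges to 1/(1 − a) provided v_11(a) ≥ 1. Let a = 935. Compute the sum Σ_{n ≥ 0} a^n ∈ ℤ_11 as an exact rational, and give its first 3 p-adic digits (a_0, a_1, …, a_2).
Σ a^n = 1/(1 − a) = -1/934;  first 3 digits = (1, 8, 5)

v_11(a) = 1 ≥ 1, so the series converges in ℤ_11 to 1/(1 − a) = 1/(1 − 935) = -1/934. Expand this rational in ℤ_11: compute digits iteratively via d_i = x_i mod 11, x_{i+1} = (x_i − d_i)/11. The first 3 digits are (1, 8, 5).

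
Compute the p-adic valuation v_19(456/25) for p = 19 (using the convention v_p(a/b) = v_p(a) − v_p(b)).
v_19(456/25) = 1

Factor powers of 19 from the numerator and denominator of the reduced fraction: 456 = 19^1 · 24 and 25 = 19^0 · 25. Apply v_p(a/b) = v_p(a) − v_p(b): v_19(456/25) = 1 − 0 = 1.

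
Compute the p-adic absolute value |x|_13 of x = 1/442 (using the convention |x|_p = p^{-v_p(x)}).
|1/442|_13 = 13

Step 1 — compute v_13(x) by factoring powers of 13 out of the numerator and denominator: v_13(1/442) = -1. Step 2 — apply |x|_p = p^{-v_p(x)} = 13^{1} = 13.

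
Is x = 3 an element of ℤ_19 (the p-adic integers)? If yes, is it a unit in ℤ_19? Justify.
x ∈ ℤ_19^× (unit); v_19(x) = 0

ℤ_19 = {x ∈ ℚ_19 : v_19(x) ≥ 0} and ℤ_19^× = {x ∈ ℤ_19 : v_19(x) = 0}. Here v_19(3) = v_19(num) − v_19(den) = 0; compare against these criteria.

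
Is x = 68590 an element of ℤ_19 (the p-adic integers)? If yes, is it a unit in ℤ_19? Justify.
x ∈ ℤ_19 but not a unit; v_19(x) = 3 > 0

ℤ_19 = {x ∈ ℚ_19 : v_19(x) ≥ 0} and ℤ_19^× = {x ∈ ℤ_19 : v_19(x) = 0}. Here v_19(68590) = v_19(num) − v_19(den) = 3; compare against these criteria.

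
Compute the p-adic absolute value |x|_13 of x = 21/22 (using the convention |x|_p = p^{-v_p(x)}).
|21/22|_13 = 1

Step 1 — compute v_13(x) by factoring powers of 13 out of the numerator and denominator: v_13(21/22) = 0. Step 2 — apply |x|_p = p^{-v_p(x)} = 13^{0} = 1.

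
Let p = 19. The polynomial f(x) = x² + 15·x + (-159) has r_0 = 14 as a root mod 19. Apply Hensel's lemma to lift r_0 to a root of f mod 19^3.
r_2 = 1553 (mod 6859)

Hensel: r_{i+1} = r_i − f(r_i)·(f′(r_i))^{-1} mod 19^{i+2}, f′(x) = 2x + 15. Iterate:
  r_0 = 14 (mod 19)
  r_1 = 109 (mod 361)
  r_2 = 1553 (mod 6859)
Final: r = 1553 satisfies f(r) ≡ 0 mod 19^3.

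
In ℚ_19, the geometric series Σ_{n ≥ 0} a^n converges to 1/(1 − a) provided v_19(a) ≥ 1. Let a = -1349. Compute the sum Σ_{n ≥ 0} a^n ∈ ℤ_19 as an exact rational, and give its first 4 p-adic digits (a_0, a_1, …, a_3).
Σ a^n = 1/(1 − a) = 1/1350;  first 4 digits = (1, 5, 2, 10)

v_19(a) = 1 ≥ 1, so the series converges in ℤ_19 to 1/(1 − a) = 1/(1 − (-1349)) = 1/1350. Expand this rational in ℤ_19: compute digits iteratively via d_i = x_i mod 19, x_{i+1} = (x_i − d_i)/19. The first 4 digits are (1, 5, 2, 10).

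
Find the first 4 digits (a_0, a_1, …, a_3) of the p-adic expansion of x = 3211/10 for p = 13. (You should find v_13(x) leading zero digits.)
(a_0, …, a_3) = (0, 0, 11, 11)

v_13(3211/10) = 2, so a_0 = ... = a_1 = 0. Factor out: x = 13^2 · u with u = 19/10 a unit in ℤ_13. Expand u iteratively via a_{v+i} = u_i mod 13, u_{i+1} = (u_i − a_{v+i})/13:
  u_0 = 19/10;  a_2 = 11;  u_1 = (u_0 − 11)/13 = -7/10
  u_1 = -7/10;  a_3 = 11;  u_2 = (u_1 − 11)/13 = -9/10
Digits: (0, 0, 11, 11).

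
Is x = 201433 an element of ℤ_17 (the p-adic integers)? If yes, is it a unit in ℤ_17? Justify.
x ∈ ℤ_17 but not a unit; v_17(x) = 3 > 0

ℤ_17 = {x ∈ ℚ_17 : v_17(x) ≥ 0} and ℤ_17^× = {x ∈ ℤ_17 : v_17(x) = 0}. Here v_17(201433) = v_17(num) − v_17(den) = 3; compare against these criteria.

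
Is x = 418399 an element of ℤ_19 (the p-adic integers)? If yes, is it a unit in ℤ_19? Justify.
x ∈ ℤ_19 but not a unit; v_19(x) = 3 > 0

ℤ_19 = {x ∈ ℚ_19 : v_19(x) ≥ 0} and ℤ_19^× = {x ∈ ℤ_19 : v_19(x) = 0}. Here v_19(418399) = v_19(num) − v_19(den) = 3; compare against these criteria.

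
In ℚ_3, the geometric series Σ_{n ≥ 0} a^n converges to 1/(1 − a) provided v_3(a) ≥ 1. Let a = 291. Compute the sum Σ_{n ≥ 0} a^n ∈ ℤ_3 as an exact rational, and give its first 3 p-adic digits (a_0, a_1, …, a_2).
Σ a^n = 1/(1 − a) = -1/290;  first 3 digits = (1, 1, 0)

v_3(a) = 1 ≥ 1, so the series converges in ℤ_3 to 1/(1 − a) = 1/(1 − 291) = -1/290. Expand this rational in ℤ_3: compute digits iteratively via d_i = x_i mod 3, x_{i+1} = (x_i − d_i)/3. The first 3 digits are (1, 1, 0).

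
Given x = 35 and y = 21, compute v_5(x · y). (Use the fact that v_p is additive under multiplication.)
v_5(735) = 1

v_p(x) = 1 (factor: 35 = 5^1 · 7); v_p(y) = 0 (factor: 21 = 5^0 · 21). Additivity: v_p(xy) = v_p(x) + v_p(y) = 1 + 0 = 1. (Direct check: xy = 735 = 5^1 · (147).)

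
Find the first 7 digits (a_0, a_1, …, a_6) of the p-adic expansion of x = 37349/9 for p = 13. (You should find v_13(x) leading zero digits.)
(a_0, …, a_6) = (0, 0, 0, 12, 5, 1, 10)

v_13(37349/9) = 3, so a_0 = ... = a_2 = 0. Factor out: x = 13^3 · u with u = 17/9 a unit in ℤ_13. Expand u iteratively via a_{v+i} = u_i mod 13, u_{i+1} = (u_i − a_{v+i})/13:
  u_0 = 17/9;  a_3 = 12;  u_1 = (u_0 − 12)/13 = -7/9
  u_1 = -7/9;  a_4 = 5;  u_2 = (u_1 − 5)/13 = -4/9
  u_2 = -4/9;  a_5 = 1;  u_3 = (u_2 − 1)/13 = -1/9
  u_3 = -1/9;  a_6 = 10;  u_4 = (u_3 − 10)/13 = -7/9
Digits: (0, 0, 0, 12, 5, 1, 10).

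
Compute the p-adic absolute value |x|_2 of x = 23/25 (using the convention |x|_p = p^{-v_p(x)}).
|23/25|_2 = 1

Step 1 — compute v_2(x) by factoring powers of 2 out of the numerator and denominator: v_2(23/25) = 0. Step 2 — apply |x|_p = p^{-v_p(x)} = 2^{0} = 1.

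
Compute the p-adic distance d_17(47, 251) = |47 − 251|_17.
d_17(47, 251) = 1/17

Step 1 — x − y = 47 − 251 = -204. Step 2 — v_17(-204) = 1 (factor: -204 = −(17^1 · 12); the sign does not affect v_p). Step 3 — |x − y|_17 = 17^{-1} = 1/17.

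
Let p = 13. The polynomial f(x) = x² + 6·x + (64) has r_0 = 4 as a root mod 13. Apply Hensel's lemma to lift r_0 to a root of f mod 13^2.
r_1 = 69 (mod 169)

Hensel: r_{i+1} = r_i − f(r_i)·(f′(r_i))^{-1} mod 13^{i+2}, f′(x) = 2x + 6. Iterate:
  r_0 = 4 (mod 13)
  r_1 = 69 (mod 169)
Final: r = 69 satisfies f(r) ≡ 0 mod 13^2.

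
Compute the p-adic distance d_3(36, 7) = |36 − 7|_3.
d_3(36, 7) = 1

Step 1 — x − y = 36 − 7 = 29. Step 2 — v_3(29) = 0 (factor: 29 = (3^0 · 29); the sign does not affect v_p). Step 3 — |x − y|_3 = 3^{0} = 1.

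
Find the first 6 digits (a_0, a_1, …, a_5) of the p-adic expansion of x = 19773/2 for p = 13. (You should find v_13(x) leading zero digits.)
(a_0, …, a_5) = (0, 0, 0, 11, 6, 6)

v_13(19773/2) = 3, so a_0 = ... = a_2 = 0. Factor out: x = 13^3 · u with u = 9/2 a unit in ℤ_13. Expand u iteratively via a_{v+i} = u_i mod 13, u_{i+1} = (u_i − a_{v+i})/13:
  u_0 = 9/2;  a_3 = 11;  u_1 = (u_0 − 11)/13 = -1/2
  u_1 = -1/2;  a_4 = 6;  u_2 = (u_1 − 6)/13 = -1/2
  u_2 = -1/2;  a_5 = 6;  u_3 = (u_2 − 6)/13 = -1/2
Digits: (0, 0, 0, 11, 6, 6).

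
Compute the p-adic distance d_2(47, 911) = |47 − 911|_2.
d_2(47, 911) = 1/32

Step 1 — x − y = 47 − 911 = -864. Step 2 — v_2(-864) = 5 (factor: -864 = −(2^5 · 27); the sign does not affect v_p). Step 3 — |x − y|_2 = 2^{-5} = 1/32.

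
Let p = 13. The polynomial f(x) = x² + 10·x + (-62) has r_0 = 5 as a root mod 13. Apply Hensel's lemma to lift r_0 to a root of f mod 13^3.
r_2 = 1838 (mod 2197)

Hensel: r_{i+1} = r_i − f(r_i)·(f′(r_i))^{-1} mod 13^{i+2}, f′(x) = 2x + 10. Iterate:
  r_0 = 5 (mod 13)
  r_1 = 148 (mod 169)
  r_2 = 1838 (mod 2197)
Final: r = 1838 satisfies f(r) ≡ 0 mod 13^3.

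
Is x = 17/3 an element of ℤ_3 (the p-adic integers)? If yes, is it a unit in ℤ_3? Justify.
x ∉ ℤ_3 (v_3(x) = -1 < 0)

ℤ_3 = {x ∈ ℚ_3 : v_3(x) ≥ 0} and ℤ_3^× = {x ∈ ℤ_3 : v_3(x) = 0}. Here v_3(17/3) = v_3(num) − v_3(den) = -1; compare against these criteria.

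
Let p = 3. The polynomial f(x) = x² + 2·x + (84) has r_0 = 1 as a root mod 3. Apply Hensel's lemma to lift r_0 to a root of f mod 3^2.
r_1 = 4 (mod 9)

Hensel: r_{i+1} = r_i − f(r_i)·(f′(r_i))^{-1} mod 3^{i+2}, f′(x) = 2x + 2. Iterate:
  r_0 = 1 (mod 3)
  r_1 = 4 (mod 9)
Final: r = 4 satisfies f(r) ≡ 0 mod 3^2.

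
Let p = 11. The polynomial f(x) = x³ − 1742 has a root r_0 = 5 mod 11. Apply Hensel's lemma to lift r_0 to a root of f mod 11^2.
r_1 = 104 (mod 121)

Hensel: r_{i+1} = r_i − f(r_i)/f′(r_i) mod 11^{i+2}, where f′(x) = 3x². Iterate:
  r_0 = 5 (mod 11)
  r_1 = 104 (mod 121)
Final: r = 104 with f(r) ≡ 0 mod 11^2.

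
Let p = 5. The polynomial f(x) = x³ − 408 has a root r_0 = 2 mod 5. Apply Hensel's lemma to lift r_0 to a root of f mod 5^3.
r_2 = 77 (mod 125)

Hensel: r_{i+1} = r_i − f(r_i)/f′(r_i) mod 5^{i+2}, where f′(x) = 3x². Iterate:
  r_0 = 2 (mod 5)
  r_1 = 2 (mod 25)
  r_2 = 77 (mod 125)
Final: r = 77 with f(r) ≡ 0 mod 5^3.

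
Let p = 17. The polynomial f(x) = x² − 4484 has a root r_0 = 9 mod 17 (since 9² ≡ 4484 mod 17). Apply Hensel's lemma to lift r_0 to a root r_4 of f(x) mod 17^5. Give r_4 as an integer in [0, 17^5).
r_4 = 1221969 (mod 1419857)

Hensel's recurrence: r_{i+1} = r_i − f(r_i)·(f′(r_i))^{-1} mod 17^{i+2}, with f′(x) = 2x. Iterate:
  r_0 = 9 (mod 17)
  r_1 = 77 (mod 289)
  r_2 = 3545 (mod 4913)
  r_3 = 52675 (mod 83521)
  r_4 = 1221969 (mod 1419857)
Final: r_4 = 1221969, and one checks f(r_4) ≡ 0 mod 17^5.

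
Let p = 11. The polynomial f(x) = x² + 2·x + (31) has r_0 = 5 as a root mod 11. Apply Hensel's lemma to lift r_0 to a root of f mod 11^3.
r_2 = 302 (mod 1331)

Hensel: r_{i+1} = r_i − f(r_i)·(f′(r_i))^{-1} mod 11^{i+2}, f′(x) = 2x + 2. Iterate:
  r_0 = 5 (mod 11)
  r_1 = 60 (mod 121)
  r_2 = 302 (mod 1331)
Final: r = 302 satisfies f(r) ≡ 0 mod 11^3.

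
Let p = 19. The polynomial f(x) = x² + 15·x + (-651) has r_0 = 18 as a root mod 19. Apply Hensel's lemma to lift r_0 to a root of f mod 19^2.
r_1 = 189 (mod 361)

Hensel: r_{i+1} = r_i − f(r_i)·(f′(r_i))^{-1} mod 19^{i+2}, f′(x) = 2x + 15. Iterate:
  r_0 = 18 (mod 19)
  r_1 = 189 (mod 361)
Final: r = 189 satisfies f(r) ≡ 0 mod 19^2.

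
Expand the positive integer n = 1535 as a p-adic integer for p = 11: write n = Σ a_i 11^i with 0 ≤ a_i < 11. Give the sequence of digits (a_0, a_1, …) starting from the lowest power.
(a_0, a_1, …) = (6, 7, 1, 1)

Repeated division by 11 gives the digits low-to-high: 1535 = 6 + 7·11^1 + 1·11^2 + 1·11^3. Digit sequence: (6, 7, 1, 1).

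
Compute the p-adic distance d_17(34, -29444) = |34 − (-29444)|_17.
d_17(34, -29444) = 1/4913

Step 1 — x − y = 34 − (-29444) = 29478. Step 2 — v_17(29478) = 3 (factor: 29478 = (17^3 · 6); the sign does not affect v_p). Step 3 — |x − y|_17 = 17^{-3} = 1/4913.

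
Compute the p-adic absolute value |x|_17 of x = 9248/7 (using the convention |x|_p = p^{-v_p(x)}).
|9248/7|_17 = 1/289

Step 1 — compute v_17(x) by factoring powers of 17 out of the numerator and denominator: v_17(9248/7) = 2. Step 2 — apply |x|_p = p^{-v_p(x)} = 17^{-2} = 1/289.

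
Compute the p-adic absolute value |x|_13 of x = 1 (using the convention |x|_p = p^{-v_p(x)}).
|1|_13 = 1

Step 1 — compute v_13(x) by factoring powers of 13 out of the numerator and denominator: v_13(1) = 0. Step 2 — apply |x|_p = p^{-v_p(x)} = 13^{0} = 1.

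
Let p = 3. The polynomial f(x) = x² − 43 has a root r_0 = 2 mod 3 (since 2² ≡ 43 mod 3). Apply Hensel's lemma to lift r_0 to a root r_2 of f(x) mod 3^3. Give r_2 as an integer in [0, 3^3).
r_2 = 23 (mod 27)

Hensel's recurrence: r_{i+1} = r_i − f(r_i)·(f′(r_i))^{-1} mod 3^{i+2}, with f′(x) = 2x. Iterate:
  r_0 = 2 (mod 3)
  r_1 = 5 (mod 9)
  r_2 = 23 (mod 27)
Final: r_2 = 23, and one checks f(r_2) ≡ 0 mod 3^3.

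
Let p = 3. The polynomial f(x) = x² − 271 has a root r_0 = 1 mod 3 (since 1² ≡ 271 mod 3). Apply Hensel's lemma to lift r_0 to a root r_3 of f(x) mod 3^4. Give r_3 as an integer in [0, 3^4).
r_3 = 55 (mod 81)

Hensel's recurrence: r_{i+1} = r_i − f(r_i)·(f′(r_i))^{-1} mod 3^{i+2}, with f′(x) = 2x. Iterate:
  r_0 = 1 (mod 3)
  r_1 = 1 (mod 9)
  r_2 = 1 (mod 27)
  r_3 = 55 (mod 81)
Final: r_3 = 55, and one checks f(r_3) ≡ 0 mod 3^4.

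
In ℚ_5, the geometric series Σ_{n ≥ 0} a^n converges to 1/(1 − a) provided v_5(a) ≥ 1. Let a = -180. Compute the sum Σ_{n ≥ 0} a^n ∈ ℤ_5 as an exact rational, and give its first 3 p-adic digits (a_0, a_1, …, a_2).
Σ a^n = 1/(1 − a) = 1/181;  first 3 digits = (1, 4, 3)

v_5(a) = 1 ≥ 1, so the series converges in ℤ_5 to 1/(1 − a) = 1/(1 − (-180)) = 1/181. Expand this rational in ℤ_5: compute digits iteratively via d_i = x_i mod 5, x_{i+1} = (x_i − d_i)/5. The first 3 digits are (1, 4, 3).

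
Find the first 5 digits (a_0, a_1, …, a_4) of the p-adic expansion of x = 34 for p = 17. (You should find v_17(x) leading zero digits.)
(a_0, …, a_4) = (0, 2, 0, 0, 0)

v_17(34) = 1, so a_0 = ... = a_0 = 0. Factor out: x = 17^1 · u with u = 2 a unit in ℤ_17. Expand u iteratively via a_{v+i} = u_i mod 17, u_{i+1} = (u_i − a_{v+i})/17:
  u_0 = 2;  a_1 = 2;  u_1 = (u_0 − 2)/17 = 0
  u_1 = 0;  a_2 = 0;  u_2 = (u_1 − 0)/17 = 0
  u_2 = 0;  a_3 = 0;  u_3 = (u_2 − 0)/17 = 0
  u_3 = 0;  a_4 = 0;  u_4 = (u_3 − 0)/17 = 0
Digits: (0, 2, 0, 0, 0).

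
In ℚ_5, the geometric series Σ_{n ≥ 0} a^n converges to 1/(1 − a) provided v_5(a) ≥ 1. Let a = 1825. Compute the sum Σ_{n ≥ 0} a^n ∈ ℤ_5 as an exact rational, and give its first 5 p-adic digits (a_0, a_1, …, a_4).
Σ a^n = 1/(1 − a) = -1/1824;  first 5 digits = (1, 0, 3, 4, 1)

v_5(a) = 2 ≥ 1, so the series converges in ℤ_5 to 1/(1 − a) = 1/(1 − 1825) = -1/1824. Expand this rational in ℤ_5: compute digits iteratively via d_i = x_i mod 5, x_{i+1} = (x_i − d_i)/5. The first 5 digits are (1, 0, 3, 4, 1).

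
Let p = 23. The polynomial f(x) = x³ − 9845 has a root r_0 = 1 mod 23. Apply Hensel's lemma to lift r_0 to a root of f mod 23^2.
r_1 = 461 (mod 529)

Hensel: r_{i+1} = r_i − f(r_i)/f′(r_i) mod 23^{i+2}, where f′(x) = 3x². Iterate:
  r_0 = 1 (mod 23)
  r_1 = 461 (mod 529)
Final: r = 461 with f(r) ≡ 0 mod 23^2.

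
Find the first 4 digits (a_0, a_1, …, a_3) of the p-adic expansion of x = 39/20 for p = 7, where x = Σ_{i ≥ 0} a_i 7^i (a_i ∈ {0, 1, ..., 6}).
(a_0, …, a_3) = (3, 3, 2, 0)

v_7(39/20) = 0 (numerator and denominator both coprime to 7), so x ∈ ℤ_7^×. Compute digits iteratively via a_i = x_i mod 7, x_{i+1} = (x_i − a_i)/7, with x_0 = x:
  x_0 = 39/20;  a_0 = 3;  x_1 = (x_0 − 3)/7 = -3/20
  x_1 = -3/20;  a_1 = 3;  x_2 = (x_1 − 3)/7 = -9/20
  x_2 = -9/20;  a_2 = 2;  x_3 = (x_2 − 2)/7 = -7/20
  x_3 = -7/20;  a_3 = 0;  x_4 = (x_3 − 0)/7 = -1/20
Digits: (3, 3, 2, 0).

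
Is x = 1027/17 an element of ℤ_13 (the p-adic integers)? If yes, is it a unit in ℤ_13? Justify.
x ∈ ℤ_13 but not a unit; v_13(x) = 1 > 0

ℤ_13 = {x ∈ ℚ_13 : v_13(x) ≥ 0} and ℤ_13^× = {x ∈ ℤ_13 : v_13(x) = 0}. Here v_13(1027/17) = v_13(num) − v_13(den) = 1; compare against these criteria.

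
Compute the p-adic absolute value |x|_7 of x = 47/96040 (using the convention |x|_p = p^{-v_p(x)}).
|47/96040|_7 = 2401

Step 1 — compute v_7(x) by factoring powers of 7 out of the numerator and denominator: v_7(47/96040) = -4. Step 2 — apply |x|_p = p^{-v_p(x)} = 7^{4} = 2401.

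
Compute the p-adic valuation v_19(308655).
v_19(308655) = 3

v_19(n) is the largest exponent k such that 19^k divides n. Factor out: 308655 = 19^3 · 45. (Sign doesn't affect v_p.) So v_19(308655) = 3.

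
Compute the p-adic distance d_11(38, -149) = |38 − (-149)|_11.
d_11(38, -149) = 1/11

Step 1 — x − y = 38 − (-149) = 187. Step 2 — v_11(187) = 1 (factor: 187 = (11^1 · 17); the sign does not affect v_p). Step 3 — |x − y|_11 = 11^{-1} = 1/11.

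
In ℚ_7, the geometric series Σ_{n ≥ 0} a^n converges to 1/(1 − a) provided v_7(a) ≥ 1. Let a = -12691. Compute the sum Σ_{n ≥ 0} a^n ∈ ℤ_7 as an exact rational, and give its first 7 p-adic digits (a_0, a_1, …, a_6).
Σ a^n = 1/(1 − a) = 1/12692;  first 7 digits = (1, 0, 0, 5, 1, 6, 3)

v_7(a) = 3 ≥ 1, so the series converges in ℤ_7 to 1/(1 − a) = 1/(1 − (-12691)) = 1/12692. Expand this rational in ℤ_7: compute digits iteratively via d_i = x_i mod 7, x_{i+1} = (x_i − d_i)/7. The first 7 digits are (1, 0, 0, 5, 1, 6, 3).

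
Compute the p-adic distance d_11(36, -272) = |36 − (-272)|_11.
d_11(36, -272) = 1/11

Step 1 — x − y = 36 − (-272) = 308. Step 2 — v_11(308) = 1 (factor: 308 = (11^1 · 28); the sign does not affect v_p). Step 3 — |x − y|_11 = 11^{-1} = 1/11.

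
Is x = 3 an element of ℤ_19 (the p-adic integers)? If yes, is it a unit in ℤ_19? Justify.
x ∈ ℤ_19^× (unit); v_19(x) = 0

ℤ_19 = {x ∈ ℚ_19 : v_19(x) ≥ 0} and ℤ_19^× = {x ∈ ℤ_19 : v_19(x) = 0}. Here v_19(3) = v_19(num) − v_19(den) = 0; compare against these criteria.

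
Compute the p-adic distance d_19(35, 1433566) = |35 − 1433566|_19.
d_19(35, 1433566) = 1/130321

Step 1 — x − y = 35 − 1433566 = -1433531. Step 2 — v_19(-1433531) = 4 (factor: -1433531 = −(19^4 · 11); the sign does not affect v_p). Step 3 — |x − y|_19 = 19^{-4} = 1/130321.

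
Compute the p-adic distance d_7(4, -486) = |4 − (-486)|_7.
d_7(4, -486) = 1/49

Step 1 — x − y = 4 − (-486) = 490. Step 2 — v_7(490) = 2 (factor: 490 = (7^2 · 10); the sign does not affect v_p). Step 3 — |x − y|_7 = 7^{-2} = 1/49.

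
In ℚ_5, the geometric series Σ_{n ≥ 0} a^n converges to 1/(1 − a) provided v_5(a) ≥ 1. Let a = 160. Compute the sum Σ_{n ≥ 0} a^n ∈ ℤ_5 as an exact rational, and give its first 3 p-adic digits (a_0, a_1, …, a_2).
Σ a^n = 1/(1 − a) = -1/159;  first 3 digits = (1, 2, 0)

v_5(a) = 1 ≥ 1, so the series converges in ℤ_5 to 1/(1 − a) = 1/(1 − 160) = -1/159. Expand this rational in ℤ_5: compute digits iteratively via d_i = x_i mod 5, x_{i+1} = (x_i − d_i)/5. The first 3 digits are (1, 2, 0).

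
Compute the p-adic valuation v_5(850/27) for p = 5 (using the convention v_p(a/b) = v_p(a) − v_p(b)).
v_5(850/27) = 2

Factor powers of 5 from the numerator and denominator of the reduced fraction: 850 = 5^2 · 34 and 27 = 5^0 · 27. Apply v_p(a/b) = v_p(a) − v_p(b): v_5(850/27) = 2 − 0 = 2.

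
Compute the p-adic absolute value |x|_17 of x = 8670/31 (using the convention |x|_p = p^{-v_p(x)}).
|8670/31|_17 = 1/289

Step 1 — compute v_17(x) by factoring powers of 17 out of the numerator and denominator: v_17(8670/31) = 2. Step 2 — apply |x|_p = p^{-v_p(x)} = 17^{-2} = 1/289.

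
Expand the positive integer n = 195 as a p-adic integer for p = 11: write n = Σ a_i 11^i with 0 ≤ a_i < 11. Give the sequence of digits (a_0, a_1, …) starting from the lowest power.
(a_0, a_1, …) = (8, 6, 1)

Repeated division by 11 gives the digits low-to-high: 195 = 8 + 6·11^1 + 1·11^2. Digit sequence: (8, 6, 1).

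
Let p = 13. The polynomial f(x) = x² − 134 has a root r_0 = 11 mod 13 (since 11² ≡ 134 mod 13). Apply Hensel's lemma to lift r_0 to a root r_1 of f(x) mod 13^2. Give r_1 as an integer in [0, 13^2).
r_1 = 50 (mod 169)

Hensel's recurrence: r_{i+1} = r_i − f(r_i)·(f′(r_i))^{-1} mod 13^{i+2}, with f′(x) = 2x. Iterate:
  r_0 = 11 (mod 13)
  r_1 = 50 (mod 169)
Final: r_1 = 50, and one checks f(r_1) ≡ 0 mod 13^2.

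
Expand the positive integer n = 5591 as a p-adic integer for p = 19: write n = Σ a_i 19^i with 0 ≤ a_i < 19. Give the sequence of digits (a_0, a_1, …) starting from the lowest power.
(a_0, a_1, …) = (5, 9, 15)

Repeated division by 19 gives the digits low-to-high: 5591 = 5 + 9·19^1 + 15·19^2. Digit sequence: (5, 9, 15).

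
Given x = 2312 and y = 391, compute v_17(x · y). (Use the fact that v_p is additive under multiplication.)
v_17(903992) = 3

v_p(x) = 2 (factor: 2312 = 17^2 · 8); v_p(y) = 1 (factor: 391 = 17^1 · 23). Additivity: v_p(xy) = v_p(x) + v_p(y) = 2 + 1 = 3. (Direct check: xy = 903992 = 17^3 · (184).)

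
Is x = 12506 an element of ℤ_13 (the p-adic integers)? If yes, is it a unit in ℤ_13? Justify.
x ∈ ℤ_13 but not a unit; v_13(x) = 2 > 0

ℤ_13 = {x ∈ ℚ_13 : v_13(x) ≥ 0} and ℤ_13^× = {x ∈ ℤ_13 : v_13(x) = 0}. Here v_13(12506) = v_13(num) − v_13(den) = 2; compare against these criteria.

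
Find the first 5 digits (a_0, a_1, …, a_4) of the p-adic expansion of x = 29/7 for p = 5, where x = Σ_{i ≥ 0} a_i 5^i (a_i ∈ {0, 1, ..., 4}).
(a_0, …, a_4) = (2, 4, 0, 2, 1)

v_5(29/7) = 0 (numerator and denominator both coprime to 5), so x ∈ ℤ_5^×. Compute digits iteratively via a_i = x_i mod 5, x_{i+1} = (x_i − a_i)/5, with x_0 = x:
  x_0 = 29/7;  a_0 = 2;  x_1 = (x_0 − 2)/5 = 3/7
  x_1 = 3/7;  a_1 = 4;  x_2 = (x_1 − 4)/5 = -5/7
  x_2 = -5/7;  a_2 = 0;  x_3 = (x_2 − 0)/5 = -1/7
  x_3 = -1/7;  a_3 = 2;  x_4 = (x_3 − 2)/5 = -3/7
  x_4 = -3/7;  a_4 = 1;  x_5 = (x_4 − 1)/5 = -2/7
Digits: (2, 4, 0, 2, 1).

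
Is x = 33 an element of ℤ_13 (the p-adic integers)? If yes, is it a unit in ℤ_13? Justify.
x ∈ ℤ_13^× (unit); v_13(x) = 0

ℤ_13 = {x ∈ ℚ_13 : v_13(x) ≥ 0} and ℤ_13^× = {x ∈ ℤ_13 : v_13(x) = 0}. Here v_13(33) = v_13(num) − v_13(den) = 0; compare against these criteria.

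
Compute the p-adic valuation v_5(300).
v_5(300) = 2

v_5(n) is the largest exponent k such that 5^k divides n. Factor out: 300 = 5^2 · 12. (Sign doesn't affect v_p.) So v_5(300) = 2.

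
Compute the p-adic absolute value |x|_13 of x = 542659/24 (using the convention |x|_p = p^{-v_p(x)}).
|542659/24|_13 = 1/28561

Step 1 — compute v_13(x) by factoring powers of 13 out of the numerator and denominator: v_13(542659/24) = 4. Step 2 — apply |x|_p = p^{-v_p(x)} = 13^{-4} = 1/28561.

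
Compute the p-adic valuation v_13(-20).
v_13(-20) = 0

v_13(n) is the largest exponent k such that 13^k divides n. Factor out: -20 = -13^0 · 20. (Sign doesn't affect v_p.) So v_13(-20) = 0.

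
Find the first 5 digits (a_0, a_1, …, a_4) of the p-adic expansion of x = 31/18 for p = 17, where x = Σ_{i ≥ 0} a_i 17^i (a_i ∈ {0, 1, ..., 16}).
(a_0, …, a_4) = (14, 4, 12, 4, 12)

v_17(31/18) = 0 (numerator and denominator both coprime to 17), so x ∈ ℤ_17^×. Compute digits iteratively via a_i = x_i mod 17, x_{i+1} = (x_i − a_i)/17, with x_0 = x:
  x_0 = 31/18;  a_0 = 14;  x_1 = (x_0 − 14)/17 = -13/18
  x_1 = -13/18;  a_1 = 4;  x_2 = (x_1 − 4)/17 = -5/18
  x_2 = -5/18;  a_2 = 12;  x_3 = (x_2 − 12)/17 = -13/18
  x_3 = -13/18;  a_3 = 4;  x_4 = (x_3 − 4)/17 = -5/18
  x_4 = -5/18;  a_4 = 12;  x_5 = (x_4 − 12)/17 = -13/18
Digits: (14, 4, 12, 4, 12).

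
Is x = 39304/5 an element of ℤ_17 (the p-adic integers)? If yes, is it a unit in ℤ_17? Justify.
x ∈ ℤ_17 but not a unit; v_17(x) = 3 > 0

ℤ_17 = {x ∈ ℚ_17 : v_17(x) ≥ 0} and ℤ_17^× = {x ∈ ℤ_17 : v_17(x) = 0}. Here v_17(39304/5) = v_17(num) − v_17(den) = 3; compare against these criteria.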